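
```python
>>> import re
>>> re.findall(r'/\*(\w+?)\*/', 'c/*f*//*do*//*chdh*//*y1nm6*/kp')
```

['f', 'do', 'chdh', 'y1nm6']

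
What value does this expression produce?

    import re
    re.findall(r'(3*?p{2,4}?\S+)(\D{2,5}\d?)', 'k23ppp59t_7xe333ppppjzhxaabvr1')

[('3ppp59t_7xe333ppppjzhxaab', 'vr1')]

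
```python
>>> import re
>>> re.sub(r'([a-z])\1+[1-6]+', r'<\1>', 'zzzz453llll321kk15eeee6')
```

After group 1 captures some text, `\1` only succeeds where that same text appears again.
Matches: at [0:7] → 'zzzz453'; at [7:14] → 'llll321'; at [14:18] → 'kk15'; at [18:23] → 'eeee6'.
The replacement refers to a captured group, so each match is rewritten using its own captured text.

'<z><l><k><e>'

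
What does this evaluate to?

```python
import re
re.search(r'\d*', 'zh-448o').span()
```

(0, 0)

Pattern: zero or more of a digit.
The match spans [0:0] → ''.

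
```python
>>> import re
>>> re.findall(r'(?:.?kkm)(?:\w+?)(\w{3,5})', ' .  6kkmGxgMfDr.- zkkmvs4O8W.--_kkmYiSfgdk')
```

['xgMfD', 's4O8W', 'iSfgd']

A `+?`/`*?`/`{m,n}?` starts at its minimum and grows only as far as needed for what follows to match.
`findall` collects group 1 from each match (3 total).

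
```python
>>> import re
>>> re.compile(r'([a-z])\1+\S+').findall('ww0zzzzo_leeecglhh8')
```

The backreference `\1` re-matches whatever the first group consumed, character for character.
Scanning left to right: at [0:19] match 'ww0zzzzo_leeecglhh8', group 1 = 'w'.
Because there's exactly one group, `findall` drops the full match and keeps group 1 from the one hit.

['w']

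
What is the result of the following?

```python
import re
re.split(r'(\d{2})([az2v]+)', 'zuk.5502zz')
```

Because the pattern has a capturing group, `split` also inserts each captured text between the pieces.

['zuk.5', '50', '2zz', '']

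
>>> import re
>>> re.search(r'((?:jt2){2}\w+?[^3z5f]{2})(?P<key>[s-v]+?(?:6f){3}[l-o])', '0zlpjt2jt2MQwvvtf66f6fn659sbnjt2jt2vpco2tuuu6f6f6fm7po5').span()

(4, 51)

This matches the literal 'jt2' repeated 2 times, then one or more of a word character (lazy), then exactly 2 of any character except [3z5f] (captured); then one or more of a character in [s-v] (lazy), then the literal '6f' repeated 3 times, then a character in [l-o] (captured as 'key').
`re.search` tries every starting position until one works.
The match spans [4:51] → 'jt2jt2MQwvvtf66f6fn659sbnjt2jt2vpco2tuuu6f6f6fm'.
Captured: group 1 = 'jt2jt2MQwvvtf66f6fn659sbnjt2jt2vpco2', group 2 = 'tuuu6f6f6fm'.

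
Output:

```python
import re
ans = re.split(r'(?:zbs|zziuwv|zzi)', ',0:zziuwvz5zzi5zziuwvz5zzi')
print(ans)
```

[',0:', 'z5', '5', 'z5', '']

The regex engine tests alternatives in the order written; an earlier branch that matches wins even if a later one would match more.
Matches to split on: at [3:9] → 'zziuwv'; at [11:14] → 'zzi'; at [15:21] → 'zziuwv'; at [23:26] → 'zzi'.
`split` removes every match and returns the 5 fragments in between.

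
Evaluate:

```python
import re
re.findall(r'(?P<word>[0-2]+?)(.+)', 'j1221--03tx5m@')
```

Pattern: one or more of a character in [0-2] (lazy) (captured as 'word'); then one or more of any character (captured).
A `+?`/`*?`/`{m,n}?` starts at its minimum and grows only as far as needed for what follows to match.
Matches: at [1:14] match '1221--03tx5m@', groups = ('1', '221--03tx5m@').
With 2 capturing groups, `findall` returns a 2-tuple per match.

[('1', '221--03tx5m@')]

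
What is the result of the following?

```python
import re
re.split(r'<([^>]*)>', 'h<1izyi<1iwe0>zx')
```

['h', '1izyi<1iwe0', 'zx']

Matches to split on: at [1:14] → '<1izyi<1iwe0>'.
Because the pattern has a capturing group, `split` also inserts each captured text between the pieces.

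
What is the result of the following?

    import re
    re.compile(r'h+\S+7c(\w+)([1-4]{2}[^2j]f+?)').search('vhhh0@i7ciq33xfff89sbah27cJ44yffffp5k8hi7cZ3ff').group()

'hhh0@i7ciq33xfff89sbah27cJ44yf'

The pattern matches one or more of the literal 'h', then one or more of a non-whitespace character, then the literal '7c'; then one or more of a word character (captured); then exactly 2 of a character in [1-4], then any character except [2j], then one or more of a literal 'f' (lazy) (captured).
Because the quantifier is non-greedy, it stops expanding at the earliest point where the rest of the pattern can succeed.
`re.search` scans for the first position where the pattern succeeds.
The match spans [1:31] → 'hhh0@i7ciq33xfff89sbah27cJ44yf'.
Captured: group 1 = 'J', group 2 = '44yf'.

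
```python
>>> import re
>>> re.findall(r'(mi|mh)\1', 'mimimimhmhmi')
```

A backreference is literal: `\1` must see the identical characters the first group matched.
Scanning left to right: at [0:4] match 'mimi', group 1 = 'mi'; at [6:10] match 'mhmh', group 1 = 'mh'.
`findall` collects group 1 from each match (2 total).

['mi', 'mh']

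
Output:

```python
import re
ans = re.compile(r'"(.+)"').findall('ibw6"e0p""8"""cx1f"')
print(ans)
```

['e0p""8"""cx1f']

Scanning left to right: at [4:19] match '"e0p""8"""cx1f"', group 1 = 'e0p""8"""cx1f'.
Because there's exactly one group, `findall` drops the full match and keeps group 1 from the one hit.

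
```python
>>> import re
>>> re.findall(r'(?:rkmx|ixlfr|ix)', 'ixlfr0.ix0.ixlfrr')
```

Branches in `(...|...)` are attempted left-to-right; the first branch that allows the whole pattern to succeed is taken.
Scanning left to right: at [0:5] → 'ixlfr'; at [7:9] → 'ix'; at [11:16] → 'ixlfr'.
With no groups in the pattern, `findall` gives back each whole match — 3 here.

['ixlfr', 'ix', 'ixlfr']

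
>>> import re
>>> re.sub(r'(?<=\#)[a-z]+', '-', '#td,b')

'#-,b'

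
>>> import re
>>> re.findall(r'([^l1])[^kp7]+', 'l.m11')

The pattern matches any character except [l1] (captured); then one or more of any character except [kp7].
With a single group, `findall` returns only what that group captured — 1 item.

['.']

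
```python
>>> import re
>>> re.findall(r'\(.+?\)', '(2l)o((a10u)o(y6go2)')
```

['(2l)', '((a10u)', '(y6go2)']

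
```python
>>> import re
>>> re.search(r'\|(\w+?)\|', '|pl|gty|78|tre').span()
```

(0, 4)

The match spans [0:4] → '|pl|'.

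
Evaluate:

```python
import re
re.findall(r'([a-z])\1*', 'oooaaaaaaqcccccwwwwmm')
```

['o', 'a', 'q', 'c', 'w', 'm']

A backreference is literal: `\1` must see the identical characters the first group matched.
Because there's exactly one group, `findall` drops the full match and keeps group 1 from each hit.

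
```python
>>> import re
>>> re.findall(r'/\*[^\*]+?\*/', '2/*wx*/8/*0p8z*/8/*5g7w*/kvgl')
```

['/*wx*/', '/*0p8z*/', '/*5g7w*/']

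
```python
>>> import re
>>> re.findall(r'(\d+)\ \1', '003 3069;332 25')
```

['3', '2']

The backreference `\1` re-matches whatever the first group consumed, character for character.
With a single group, `findall` returns only what that group captured — 2 items.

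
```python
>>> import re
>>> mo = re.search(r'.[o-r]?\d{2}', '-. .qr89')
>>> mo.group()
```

'qr89'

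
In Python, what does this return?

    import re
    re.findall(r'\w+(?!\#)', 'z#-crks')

['crks']

A negative assertion filters positions out without eating any characters.
With no groups in the pattern, `findall` gives back each whole match — 1 here.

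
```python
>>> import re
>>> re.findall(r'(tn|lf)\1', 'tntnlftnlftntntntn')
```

['tn', 'tn', 'tn']

`\1` is not a pattern — it's the concrete string captured by group 1, re-applied verbatim.
Scanning left to right: at [0:4] match 'tntn', group 1 = 'tn'; at [10:14] match 'tntn', group 1 = 'tn'; at [14:18] match 'tntn', group 1 = 'tn'.
One capturing group, so `findall` returns just the captured substring from each match — 3 in all.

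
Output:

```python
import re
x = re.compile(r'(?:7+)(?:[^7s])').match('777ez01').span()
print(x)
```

`re.match` won't scan ahead — the pattern has to work from the very first character.
The match spans [0:4] → '777e'.

(0, 4)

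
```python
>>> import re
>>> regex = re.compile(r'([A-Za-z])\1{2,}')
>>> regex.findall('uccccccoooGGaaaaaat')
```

['c', 'o', 'a']

`\1` has to match the exact text group 1 already captured.
Walking the string: at [1:7] match 'cccccc', group 1 = 'c'; at [7:10] match 'ooo', group 1 = 'o'; at [12:18] match 'aaaaaa', group 1 = 'a'.
One capturing group, so `findall` returns just the captured substring from each match — 3 in all.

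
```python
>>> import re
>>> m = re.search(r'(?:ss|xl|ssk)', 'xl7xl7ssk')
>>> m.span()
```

The match spans [0:2] → 'xl'.

(0, 2)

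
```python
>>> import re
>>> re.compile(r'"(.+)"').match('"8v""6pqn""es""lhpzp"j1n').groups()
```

`re.match` only tries the pattern at the start of the string.
The match spans [0:21] → '"8v""6pqn""es""lhpzp"'.
Captured: group 1 = '8v""6pqn""es""lhpzp'.

('8v""6pqn""es""lhpzp',)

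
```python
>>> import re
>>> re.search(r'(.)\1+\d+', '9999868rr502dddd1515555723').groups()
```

('9',)

The match spans [0:7] → '9999868'.
Captured: group 1 = '9'.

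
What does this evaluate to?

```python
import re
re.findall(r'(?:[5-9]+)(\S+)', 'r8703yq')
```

This matches one or more of a character in [5-9] (non-capturing group); then one or more of a non-whitespace character (captured).
Matches: at [1:7] match '8703yq', group 1 = '03yq'.
`findall` collects group 1 from the one match (1 total).

['03yq']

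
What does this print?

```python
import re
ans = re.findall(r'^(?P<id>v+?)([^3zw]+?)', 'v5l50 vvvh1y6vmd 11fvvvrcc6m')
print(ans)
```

[('v', '5')]

Pattern: anchored at the start of the string; then one or more of a literal 'v' (lazy) (captured as 'id'); then one or more of any character except [3zw] (lazy) (captured).
With the lazy modifier that quantifier settles for the fewest repetitions that let the rest of the pattern succeed (the atoms after it are unaffected and can still be greedy).
Scanning left to right: at [0:2] match 'v5', groups = ('v', '5').
With 2 capturing groups, `findall` returns a 2-tuple per match.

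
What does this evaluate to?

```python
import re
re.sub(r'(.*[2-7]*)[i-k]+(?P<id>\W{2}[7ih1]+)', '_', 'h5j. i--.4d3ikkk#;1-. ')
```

'_-. '

The pattern matches zero or more of any character, then zero or more of a character in [2-7] (captured); then one or more of a character in [i-k]; then exactly 2 of a non-word character, then one or more of one of [7ih1] (captured as 'id').
Matches: at [0:19] → 'h5j. i--.4d3ikkk#;1'.
Each match is replaced by '_'.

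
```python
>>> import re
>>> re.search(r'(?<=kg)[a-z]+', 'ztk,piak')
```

None

Lookahead/lookbehind check context without consuming it, so the matched span excludes the asserted characters.
Unlike `match`, `search` isn't anchored — it looks for the pattern anywhere in the string.
Here the pattern never matches, so the call returns None.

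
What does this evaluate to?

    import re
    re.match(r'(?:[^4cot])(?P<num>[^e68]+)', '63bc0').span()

The pattern matches any character except [4cot] (non-capturing group); then one or more of any character except [e68] (captured as 'num').
With `match`, the pattern is implicitly anchored at the beginning.
The match spans [0:5] → '63bc0'.
Captured: group 1 = '3bc0'.

(0, 5)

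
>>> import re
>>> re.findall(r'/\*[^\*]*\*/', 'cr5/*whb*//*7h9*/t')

['/*whb*/', '/*7h9*/']

Matches: at [3:10] → '/*whb*/'; at [10:17] → '/*7h9*/'.
Since nothing is captured, `findall` lists the 2 matched substrings directly.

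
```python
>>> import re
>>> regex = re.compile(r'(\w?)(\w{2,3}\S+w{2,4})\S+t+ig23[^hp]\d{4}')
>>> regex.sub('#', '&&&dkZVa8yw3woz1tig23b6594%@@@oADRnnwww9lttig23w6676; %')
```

Pattern: optionally a word character (captured); then 2 to 3 of a word character, then one or more of a non-whitespace character, then 2 to 4 of a literal 'w' (captured); then one or more of a non-whitespace character, then one or more of a literal 't', then the literal 'ig'; then the literal '23', then any character except [hp], then exactly 4 of a digit.
Matches: at [3:52] → 'dkZVa8yw3woz1tig23b6594%@@@oADRnnwww9lttig23w6676'.
`sub` substitutes '#' at each match site.

'&&&#; %'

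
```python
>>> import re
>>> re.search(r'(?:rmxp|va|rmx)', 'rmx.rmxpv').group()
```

'rmx'

`search` walks the string left to right and returns the first match it finds.
The match spans [0:3] → 'rmx'.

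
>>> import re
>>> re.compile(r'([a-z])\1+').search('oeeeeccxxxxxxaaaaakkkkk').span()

(1, 5)

The backreference `\1` re-matches whatever the first group consumed, character for character.
`search` walks the string left to right and returns the first match it finds.
The match spans [1:5] → 'eeee'.
Captured: group 1 = 'e'.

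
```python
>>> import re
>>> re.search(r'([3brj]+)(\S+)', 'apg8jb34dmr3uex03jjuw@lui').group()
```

Pattern: one or more of one of [3brj] (captured); then one or more of a non-whitespace character (captured).
`search` walks the string left to right and returns the first match it finds.
The match spans [4:25] → 'jb34dmr3uex03jjuw@lui'.
Captured: group 1 = 'jb3', group 2 = '4dmr3uex03jjuw@lui'.

'jb34dmr3uex03jjuw@lui'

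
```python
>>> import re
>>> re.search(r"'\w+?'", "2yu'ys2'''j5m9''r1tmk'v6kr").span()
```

(3, 8)

`re.search` scans for the first position where the pattern succeeds.
The match spans [3:8] → "'ys2'".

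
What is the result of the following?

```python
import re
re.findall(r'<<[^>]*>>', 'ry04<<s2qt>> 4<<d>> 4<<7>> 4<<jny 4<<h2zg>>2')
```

['<<s2qt>>', '<<d>>', '<<7>>', '<<jny 4<<h2zg>>']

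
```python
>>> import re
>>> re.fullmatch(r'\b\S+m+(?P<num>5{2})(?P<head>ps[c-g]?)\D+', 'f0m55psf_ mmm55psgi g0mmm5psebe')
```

The pattern matches a word boundary (`\b`, zero-width); then one or more of a non-whitespace character, then one or more of the literal 'm'; then exactly 2 of a literal '5' (captured as 'num'); then the literal 'ps', then optionally a character in [c-g] (captured as 'head'); then one or more of a non-digit.
`re.fullmatch` is like wrapping the pattern in `^…$` (in single-line mode).
Here the pattern can't cover the whole string, so the call returns None.

None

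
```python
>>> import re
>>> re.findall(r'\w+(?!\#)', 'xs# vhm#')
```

['x', 'vh']

`(?!…)`/`(?<!…)` only lets a position through if the neighbouring text does NOT match; no characters are consumed.
Matches: at [0:1] → 'x'; at [4:6] → 'vh'.
No capturing groups, so `findall` returns the 2 full match strings.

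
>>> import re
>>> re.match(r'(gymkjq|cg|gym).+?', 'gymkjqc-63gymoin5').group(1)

'gymkjq'

The match spans [0:7] → 'gymkjqc'.
Captured: group 1 = 'gymkjq'.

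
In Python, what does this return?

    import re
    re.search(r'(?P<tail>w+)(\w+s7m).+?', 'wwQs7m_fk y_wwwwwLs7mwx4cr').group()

'wwQs7m_'

A `+?`/`*?`/`{m,n}?` starts at its minimum and grows only as far as needed for what follows to match.
The match spans [0:7] → 'wwQs7m_'.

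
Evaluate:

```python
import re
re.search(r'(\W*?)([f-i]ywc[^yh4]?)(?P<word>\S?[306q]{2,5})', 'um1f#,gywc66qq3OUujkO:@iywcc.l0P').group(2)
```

'gywc6'

The match spans [4:15] → '#,gywc66qq3'.
Captured: group 1 = '#,', group 2 = 'gywc6', group 3 = '6qq3'.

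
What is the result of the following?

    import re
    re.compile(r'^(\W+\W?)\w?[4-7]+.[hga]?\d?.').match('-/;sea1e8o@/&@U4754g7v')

The pattern matches anchored at the start of the string; then one or more of a non-word character, then optionally a non-word character (captured); then optionally a word character, then one or more of a character in [4-7], then any character; then optionally one of [hga], then optionally a digit, then any character.
`match` is anchored at position 0; if the pattern doesn't fit there, it returns None.
Here position 0 doesn't satisfy it, so the call returns None.

None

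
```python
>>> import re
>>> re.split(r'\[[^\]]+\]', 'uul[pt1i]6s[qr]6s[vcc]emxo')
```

['uul', '6s', '6s', 'emxo']

Each match becomes a cut point; 4 segments remain.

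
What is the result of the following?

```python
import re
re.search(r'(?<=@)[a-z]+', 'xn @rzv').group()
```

The `(?=…)`/`(?<=…)` assertion just peeks at neighbouring text; it doesn't advance the match position.
`search` walks the string left to right and returns the first match it finds.
The match spans [4:7] → 'rzv'.

'rzv'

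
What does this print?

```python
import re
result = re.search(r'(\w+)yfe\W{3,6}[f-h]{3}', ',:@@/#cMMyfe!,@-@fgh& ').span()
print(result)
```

This matches one or more of a word character (captured); then the literal 'yfe', then 3 to 6 of a non-word character, then exactly 3 of a character in [f-h].
Unlike `match`, `search` isn't anchored — it looks for the pattern anywhere in the string.
The match spans [6:20] → 'cMMyfe!,@-@fgh'.
Captured: group 1 = 'cMM'.

(6, 20)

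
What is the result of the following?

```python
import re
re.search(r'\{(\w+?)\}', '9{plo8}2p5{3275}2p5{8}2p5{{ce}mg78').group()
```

`re.search` tries every starting position until one works.
The match spans [1:7] → '{plo8}'.
Captured: group 1 = 'plo8'.

'{plo8}'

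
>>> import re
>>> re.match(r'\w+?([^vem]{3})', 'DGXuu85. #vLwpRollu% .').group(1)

The match spans [0:4] → 'DGXu'.
Captured: group 1 = 'GXu'.

'GXu'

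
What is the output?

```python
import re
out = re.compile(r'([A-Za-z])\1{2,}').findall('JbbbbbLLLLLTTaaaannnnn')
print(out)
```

['b', 'L', 'a', 'n']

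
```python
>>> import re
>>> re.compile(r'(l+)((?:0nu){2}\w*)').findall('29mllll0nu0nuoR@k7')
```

[('llll', '0nu0nuoR')]

The pattern matches one or more of a literal 'l' (captured); then the literal '0nu' repeated 2 times, then zero or more of a word character (captured).
2 groups means the one result is a tuple of 2 captured strings — 1 here.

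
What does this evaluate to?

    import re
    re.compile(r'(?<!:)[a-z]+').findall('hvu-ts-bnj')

`(?!…)`/`(?<!…)` only lets a position through if the neighbouring text does NOT match; no characters are consumed.
Matches: at [0:3] → 'hvu'; at [4:6] → 'ts'; at [7:10] → 'bnj'.
No capturing groups, so `findall` returns the 3 full match strings.

['hvu', 'ts', 'bnj']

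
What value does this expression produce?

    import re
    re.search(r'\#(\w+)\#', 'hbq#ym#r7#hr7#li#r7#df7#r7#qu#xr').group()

'#ym#'

The match spans [3:7] → '#ym#'.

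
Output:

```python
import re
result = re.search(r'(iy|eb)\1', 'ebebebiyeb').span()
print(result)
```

(0, 4)

A backreference is literal: `\1` must see the identical characters the first group matched.
`re.search` tries every starting position until one works.
The match spans [0:4] → 'ebeb'.
Captured: group 1 = 'eb'.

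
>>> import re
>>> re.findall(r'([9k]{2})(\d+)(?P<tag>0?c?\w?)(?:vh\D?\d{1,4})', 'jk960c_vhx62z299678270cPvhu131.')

The pattern matches exactly 2 of one of [9k] (captured); then one or more of a digit (captured); then optionally the literal '0', then optionally a literal 'c', then optionally a word character (captured as 'tag'); then the literal 'vh', then optionally a non-digit, then 1 to 4 of a digit (non-capturing group).
Walking the string: at [1:12] match 'k960c_vhx62', groups = ('k9', '60', 'c_'); at [14:30] match '99678270cPvhu131', groups = ('99', '678270', 'cP').
Multiple groups make `findall` return tuples — one 3-tuple for each match.

[('k9', '60', 'c_'), ('99', '678270', 'cP')]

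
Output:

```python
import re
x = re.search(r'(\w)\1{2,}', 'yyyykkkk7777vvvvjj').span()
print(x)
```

A backreference is literal: `\1` must see the identical characters the first group matched.
`re.search` tries every starting position until one works.
The match spans [0:4] → 'yyyy'.
Captured: group 1 = 'y'.

(0, 4)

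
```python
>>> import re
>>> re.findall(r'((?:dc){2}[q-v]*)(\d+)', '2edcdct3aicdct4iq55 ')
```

[('dcdct', '3')]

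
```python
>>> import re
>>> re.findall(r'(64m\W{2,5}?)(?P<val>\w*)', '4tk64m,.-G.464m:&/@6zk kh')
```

[('64m,.', ''), ('64m:&', '')]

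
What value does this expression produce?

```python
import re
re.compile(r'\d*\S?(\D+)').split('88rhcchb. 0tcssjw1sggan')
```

['', 'hcchb. ', '', 'cssjw', '', 'ggan', '']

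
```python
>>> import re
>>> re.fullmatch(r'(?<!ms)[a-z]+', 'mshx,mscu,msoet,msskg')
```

The negative lookahead/lookbehind blocks any match where the forbidden context is present.
`re.fullmatch` requires the pattern to consume the entire string.
Here there's no way to consume every character, so the call returns None.

None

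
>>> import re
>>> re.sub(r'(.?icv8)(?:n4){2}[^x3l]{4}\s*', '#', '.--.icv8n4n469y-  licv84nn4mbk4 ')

Pattern: optionally any character, then the literal 'ic', then the literal 'v8' (captured); then the literal 'n4' repeated 2 times, then exactly 4 of any character except [x3l], then zero or more of whitespace.
Each match is replaced by '#'.

'.--#licv84nn4mbk4 '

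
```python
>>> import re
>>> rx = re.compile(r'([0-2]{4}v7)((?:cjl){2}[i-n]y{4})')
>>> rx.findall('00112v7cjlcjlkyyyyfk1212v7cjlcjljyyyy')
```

[('0112v7', 'cjlcjlkyyyy'), ('1212v7', 'cjlcjljyyyy')]

This matches exactly 4 of a character in [0-2], then the literal 'v7' (captured); then the literal 'cjl' repeated 2 times, then a character in [i-n], then exactly 4 of the literal 'y' (captured).
Matches: at [1:18] match '0112v7cjlcjlkyyyy', groups = ('0112v7', 'cjlcjlkyyyy'); at [20:37] match '1212v7cjlcjljyyyy', groups = ('1212v7', 'cjlcjljyyyy').
Multiple groups make `findall` return tuples — one 2-tuple for each match.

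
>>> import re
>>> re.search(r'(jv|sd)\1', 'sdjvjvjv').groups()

After group 1 captures some text, `\1` only succeeds where that same text appears again.
`search` walks the string left to right and returns the first match it finds.
The match spans [2:6] → 'jvjv'.
Captured: group 1 = 'jv'.

('jv',)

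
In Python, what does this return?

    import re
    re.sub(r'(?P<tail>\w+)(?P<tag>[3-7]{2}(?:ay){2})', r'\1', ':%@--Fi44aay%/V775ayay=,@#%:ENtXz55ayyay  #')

':%@--Fi44aay%/V7=,@#%:ENtXz55ayyay  #'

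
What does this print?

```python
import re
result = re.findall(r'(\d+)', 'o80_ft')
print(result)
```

['80']

Pattern: one or more of a digit (captured).
`findall` collects group 1 from the one match (1 total).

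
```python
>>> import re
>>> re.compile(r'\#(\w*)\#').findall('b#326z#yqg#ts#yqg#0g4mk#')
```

['326z', 'ts', '0g4mk']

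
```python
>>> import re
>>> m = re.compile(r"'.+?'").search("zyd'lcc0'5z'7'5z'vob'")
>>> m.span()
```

(3, 9)

`re.search` tries every starting position until one works.
The match spans [3:9] → "'lcc0'".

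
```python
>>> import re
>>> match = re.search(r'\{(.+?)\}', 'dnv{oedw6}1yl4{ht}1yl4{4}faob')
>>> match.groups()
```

The match spans [3:10] → '{oedw6}'.
Captured: group 1 = 'oedw6'.

('oedw6',)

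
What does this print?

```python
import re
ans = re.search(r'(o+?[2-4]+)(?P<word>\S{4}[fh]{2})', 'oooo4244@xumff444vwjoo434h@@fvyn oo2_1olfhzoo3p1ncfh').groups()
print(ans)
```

('oooo4244', '@xumff')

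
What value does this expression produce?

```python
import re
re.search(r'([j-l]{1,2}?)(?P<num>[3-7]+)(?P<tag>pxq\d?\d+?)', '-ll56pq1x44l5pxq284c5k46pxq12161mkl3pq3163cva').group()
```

'l5pxq28'

Pattern: 1 to 2 of a character in [j-l] (lazy) (captured); then one or more of a character in [3-7] (captured as 'num'); then the literal 'pxq', then optionally a digit, then one or more of a digit (lazy) (captured as 'tag').
The match spans [11:18] → 'l5pxq28'.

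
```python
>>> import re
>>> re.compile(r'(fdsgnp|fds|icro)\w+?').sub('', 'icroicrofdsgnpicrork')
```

`|` is ordered: at each position the engine commits to the first alternative that works.
Each match is replaced by ''.

'crocrork'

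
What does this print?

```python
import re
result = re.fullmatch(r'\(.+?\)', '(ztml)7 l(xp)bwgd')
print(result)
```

None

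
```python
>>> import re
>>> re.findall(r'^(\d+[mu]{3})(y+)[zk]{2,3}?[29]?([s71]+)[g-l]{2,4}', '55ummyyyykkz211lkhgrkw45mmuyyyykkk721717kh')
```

[('55umm', 'yyyy', '11')]

The pattern matches anchored at the start of the string; then one or more of a digit, then exactly 3 of one of [mu] (captured); then one or more of a literal 'y' (captured); then 2 to 3 of one of [zk] (lazy), then optionally one of [29]; then one or more of one of [s71] (captured); then 2 to 4 of a character in [g-l].
Walking the string: at [0:19] match '55ummyyyykkz211lkhg', groups = ('55umm', 'yyyy', '11').
3 groups means the one result is a tuple of 3 captured strings — 1 here.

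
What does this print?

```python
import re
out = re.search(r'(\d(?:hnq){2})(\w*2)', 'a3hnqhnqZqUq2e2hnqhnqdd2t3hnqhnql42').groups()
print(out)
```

('3hnqhnq', 'ZqUq2e2hnqhnqdd2t3hnqhnql42')

This matches a digit, then the literal 'hnq' repeated 2 times (captured); then zero or more of a word character, then the literal '2' (captured).
`re.search` tries every starting position until one works.
The match spans [1:35] → '3hnqhnqZqUq2e2hnqhnqdd2t3hnqhnql42'.
Captured: group 1 = '3hnqhnq', group 2 = 'ZqUq2e2hnqhnqdd2t3hnqhnql42'.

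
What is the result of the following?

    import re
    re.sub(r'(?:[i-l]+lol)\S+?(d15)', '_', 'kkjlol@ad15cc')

'_cc'

Pattern: one or more of a character in [i-l], then the literal 'lol' (non-capturing group); then one or more of a non-whitespace character (lazy); then the literal 'd', then the literal '15' (captured).
Matches: at [0:11] → 'kkjlol@ad15'.
Every occurrence is swapped for '_'.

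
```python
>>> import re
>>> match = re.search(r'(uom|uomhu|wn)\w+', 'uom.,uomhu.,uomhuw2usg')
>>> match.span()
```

(5, 10)

`re.search` scans for the first position where the pattern succeeds.
The match spans [5:10] → 'uomhu'.
Captured: group 1 = 'uom'.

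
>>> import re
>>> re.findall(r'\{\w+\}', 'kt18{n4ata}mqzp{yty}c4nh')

Walking the string: at [4:11] → '{n4ata}'; at [15:20] → '{yty}'.
`findall` yields the raw match text (2 of them) because the pattern has no groups.

['{n4ata}', '{yty}']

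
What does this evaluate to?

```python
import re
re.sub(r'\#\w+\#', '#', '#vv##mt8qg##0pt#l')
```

Each match is replaced by '#'.

'###l'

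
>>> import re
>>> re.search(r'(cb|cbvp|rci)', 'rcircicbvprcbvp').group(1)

The match spans [0:3] → 'rci'.
Captured: group 1 = 'rci'.

'rci'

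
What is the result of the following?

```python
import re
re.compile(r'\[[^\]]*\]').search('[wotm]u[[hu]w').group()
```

`re.search` tries every starting position until one works.
The match spans [0:6] → '[wotm]'.

'[wotm]'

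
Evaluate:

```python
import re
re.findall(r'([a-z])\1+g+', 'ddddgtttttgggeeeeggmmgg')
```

['d', 't', 'e', 'm']

A backreference is literal: `\1` must see the identical characters the first group matched.
Scanning left to right: at [0:5] match 'ddddg', group 1 = 'd'; at [5:13] match 'tttttggg', group 1 = 't'; at [13:19] match 'eeeegg', group 1 = 'e'; at [19:23] match 'mmgg', group 1 = 'm'.
One capturing group, so `findall` returns just the captured substring from each match — 4 in all.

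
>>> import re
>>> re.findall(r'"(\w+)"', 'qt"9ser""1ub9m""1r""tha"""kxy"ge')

['9ser', '1ub9m', '1r', 'tha', 'kxy']

`findall` collects group 1 from each match (5 total).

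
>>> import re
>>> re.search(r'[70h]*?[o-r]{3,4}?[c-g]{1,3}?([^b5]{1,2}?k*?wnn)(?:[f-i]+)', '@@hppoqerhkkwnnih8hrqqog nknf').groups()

('rhkkwnn',)

The match spans [2:17] → 'hppoqerhkkwnnih'.
Captured: group 1 = 'rhkkwnn'.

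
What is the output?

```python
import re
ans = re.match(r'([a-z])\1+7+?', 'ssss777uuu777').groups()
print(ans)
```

('s',)

The match spans [0:5] → 'ssss7'.
Captured: group 1 = 's'.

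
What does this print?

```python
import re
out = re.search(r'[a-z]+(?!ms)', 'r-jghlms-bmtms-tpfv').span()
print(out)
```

(0, 1)

The negative lookahead/lookbehind blocks any match where the forbidden context is present.
The match spans [0:1] → 'r'.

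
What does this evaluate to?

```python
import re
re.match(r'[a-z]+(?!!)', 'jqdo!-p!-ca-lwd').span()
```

(0, 3)

The negative lookahead/lookbehind blocks any match where the forbidden context is present.
`re.match` won't scan ahead — the pattern has to work from the very first character.
The match spans [0:3] → 'jqd'.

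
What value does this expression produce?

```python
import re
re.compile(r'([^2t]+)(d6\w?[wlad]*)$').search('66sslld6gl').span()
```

(0, 10)

The match spans [0:10] → '66sslld6gl'.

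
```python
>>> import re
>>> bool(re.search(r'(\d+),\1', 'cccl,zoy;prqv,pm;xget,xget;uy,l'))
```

False

After group 1 captures some text, `\1` only succeeds where that same text appears again.
`search` walks the string left to right and returns the first match it finds.
Here the pattern never matches, so the call returns None, and `bool(None)` is False.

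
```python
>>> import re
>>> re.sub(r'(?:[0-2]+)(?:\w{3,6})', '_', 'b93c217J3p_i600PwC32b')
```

'b93c_6_'

The pattern matches one or more of a character in [0-2] (non-capturing group); then 3 to 6 of a word character (non-capturing group).
Matches: at [4:12] → '217J3p_i'; at [13:21] → '00PwC32b'.
Each match is replaced by '_'.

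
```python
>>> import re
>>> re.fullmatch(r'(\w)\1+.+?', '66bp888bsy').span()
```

A backreference is literal: `\1` must see the identical characters the first group matched.
`re.fullmatch` is like wrapping the pattern in `^…$` (in single-line mode).
The match spans [0:10] → '66bp888bsy'.
Captured: group 1 = '6'.

(0, 10)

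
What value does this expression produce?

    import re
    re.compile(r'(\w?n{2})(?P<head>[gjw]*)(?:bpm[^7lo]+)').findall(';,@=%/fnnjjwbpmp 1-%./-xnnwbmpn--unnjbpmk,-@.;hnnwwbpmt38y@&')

Pattern: optionally a word character, then exactly 2 of the literal 'n' (captured); then zero or more of one of [gjw] (captured as 'head'); then the literal 'bpm', then one or more of any character except [7lo] (non-capturing group).
Matches: at [6:60] match 'fnnjjwbpmp 1-%./-xnnwbmpn--unnjbpmk,-@.;hnnwwbpmt38y@&', groups = ('fnn', 'jjw').
Multiple groups make `findall` return tuples — one 2-tuple for the one match.

[('fnn', 'jjw')]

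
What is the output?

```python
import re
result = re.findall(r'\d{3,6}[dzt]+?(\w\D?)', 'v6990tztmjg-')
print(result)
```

['zt']

The pattern matches 3 to 6 of a digit, then one or more of one of [dzt] (lazy); then a word character, then optionally a non-digit (captured).
Scanning left to right: at [1:8] match '6990tzt', group 1 = 'zt'.
`findall` collects group 1 from the one match (1 total).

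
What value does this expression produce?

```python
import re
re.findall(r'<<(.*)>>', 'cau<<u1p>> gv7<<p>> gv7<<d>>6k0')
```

One capturing group, so `findall` returns just the captured substring from the one match — 1 in all.

['u1p>> gv7<<p>> gv7<<d']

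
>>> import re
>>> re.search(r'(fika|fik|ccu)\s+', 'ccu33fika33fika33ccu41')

None

`re.search` scans for the first position where the pattern succeeds.
Here nothing in the string fits, so the call returns None.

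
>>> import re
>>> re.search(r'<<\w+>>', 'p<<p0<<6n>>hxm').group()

'<<6n>>'

Unlike `match`, `search` isn't anchored — it looks for the pattern anywhere in the string.
The match spans [5:11] → '<<6n>>'.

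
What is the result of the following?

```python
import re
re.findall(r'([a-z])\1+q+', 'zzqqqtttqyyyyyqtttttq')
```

['z', 't', 'y', 't']

`\1` has to match the exact text group 1 already captured.
Scanning left to right: at [0:5] match 'zzqqq', group 1 = 'z'; at [5:9] match 'tttq', group 1 = 't'; at [9:15] match 'yyyyyq', group 1 = 'y'; at [15:21] match 'tttttq', group 1 = 't'.
With a single group, `findall` returns only what that group captured — 4 items.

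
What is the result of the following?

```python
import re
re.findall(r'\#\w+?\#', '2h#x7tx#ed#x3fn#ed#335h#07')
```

['#x7tx#', '#x3fn#', '#335h#']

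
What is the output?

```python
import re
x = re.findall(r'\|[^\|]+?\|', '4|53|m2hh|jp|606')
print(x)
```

`findall` yields the raw match text (2 of them) because the pattern has no groups.

['|53|', '|jp|']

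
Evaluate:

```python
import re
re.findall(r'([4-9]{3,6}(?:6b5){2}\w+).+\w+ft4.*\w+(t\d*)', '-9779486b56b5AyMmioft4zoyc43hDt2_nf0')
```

[('9779486b56b5AyMm', 't2')]

The pattern matches 3 to 6 of a character in [4-9], then the literal '6b5' repeated 2 times, then one or more of a word character (captured); then one or more of any character; then one or more of a word character; then the literal 'ft4', then zero or more of any character, then one or more of a word character; then the literal 't', then zero or more of a digit (captured).
Scanning left to right: at [1:32] match '9779486b56b5AyMmioft4zoyc43hDt2', groups = ('9779486b56b5AyMm', 't2').
2 groups means the one result is a tuple of 2 captured strings — 1 here.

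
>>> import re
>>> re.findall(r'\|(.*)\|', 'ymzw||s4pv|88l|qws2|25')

['|s4pv|88l|qws2']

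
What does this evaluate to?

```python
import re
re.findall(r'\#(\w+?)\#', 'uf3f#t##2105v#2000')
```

['t', '2105v']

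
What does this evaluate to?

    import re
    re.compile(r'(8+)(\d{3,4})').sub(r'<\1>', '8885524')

'<888>'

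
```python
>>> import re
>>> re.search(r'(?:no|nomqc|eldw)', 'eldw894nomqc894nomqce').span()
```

(0, 4)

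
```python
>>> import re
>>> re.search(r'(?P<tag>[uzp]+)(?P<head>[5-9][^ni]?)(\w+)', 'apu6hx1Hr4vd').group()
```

'pu6hx1Hr4vd'

The pattern matches one or more of one of [uzp] (captured as 'tag'); then a character in [5-9], then optionally any character except [ni] (captured as 'head'); then one or more of a word character (captured).
`re.search` tries every starting position until one works.
The match spans [1:12] → 'pu6hx1Hr4vd'.
Captured: group 1 = 'pu', group 2 = '6h', group 3 = 'x1Hr4vd'.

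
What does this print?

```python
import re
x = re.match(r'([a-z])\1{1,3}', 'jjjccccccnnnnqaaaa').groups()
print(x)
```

('j',)

The match spans [0:3] → 'jjj'.
Captured: group 1 = 'j'.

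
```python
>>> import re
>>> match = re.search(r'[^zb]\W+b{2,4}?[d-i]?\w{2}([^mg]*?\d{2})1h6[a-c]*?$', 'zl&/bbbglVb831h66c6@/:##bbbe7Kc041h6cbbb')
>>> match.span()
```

The match spans [1:40] → 'l&/bbbglVb831h66c6@/:##bbbe7Kc041h6cbbb'.

(1, 40)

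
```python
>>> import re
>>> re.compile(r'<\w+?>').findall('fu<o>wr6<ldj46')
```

['<o>']

With no groups in the pattern, `findall` gives back each whole match — 1 here.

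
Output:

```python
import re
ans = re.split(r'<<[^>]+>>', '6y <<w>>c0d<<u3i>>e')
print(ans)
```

Matches to split on: at [3:8] → '<<w>>'; at [11:18] → '<<u3i>>'.
Splitting on the pattern gives 3 pieces.

['6y ', 'c0d', 'e']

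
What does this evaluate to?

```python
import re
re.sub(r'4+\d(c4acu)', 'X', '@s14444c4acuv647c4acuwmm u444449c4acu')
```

This matches one or more of a literal '4', then a digit; then the literal 'c4', then the literal 'acu' (captured).
Matches: at [3:12] → '4444c4acu'; at [14:21] → '47c4acu'; at [26:37] → '444449c4acu'.
Every occurrence is swapped for 'X'.

'@s1Xv6Xwmm uX'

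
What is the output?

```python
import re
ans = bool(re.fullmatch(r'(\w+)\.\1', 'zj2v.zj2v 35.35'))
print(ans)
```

False

A backreference is literal: `\1` must see the identical characters the first group matched.
`re.fullmatch` requires the pattern to consume the entire string.
Here there's no way to consume every character, so the call returns None, and `bool(None)` is False.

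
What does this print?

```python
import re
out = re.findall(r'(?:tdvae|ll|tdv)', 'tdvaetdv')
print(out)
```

['tdvae', 'tdv']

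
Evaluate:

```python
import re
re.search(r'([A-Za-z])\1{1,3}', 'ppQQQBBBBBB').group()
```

'pp'

The backreference `\1` re-matches whatever the first group consumed, character for character.
`re.search` tries every starting position until one works.
The match spans [0:2] → 'pp'.
Captured: group 1 = 'p'.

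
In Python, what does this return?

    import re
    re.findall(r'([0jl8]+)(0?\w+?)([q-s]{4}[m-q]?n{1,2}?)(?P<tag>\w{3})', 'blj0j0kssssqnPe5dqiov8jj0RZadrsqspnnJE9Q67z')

This matches one or more of one of [0jl8] (captured); then optionally the literal '0', then one or more of a word character (lazy) (captured); then exactly 4 of a character in [q-s], then optionally a character in [m-q], then 1 to 2 of a literal 'n' (lazy) (captured); then exactly 3 of a word character (captured as 'tag').
The `?` after the quantifier makes it lazy — it takes as little as possible before letting the rest of the pattern try.
Scanning left to right: at [1:16] match 'lj0j0kssssqnPe5', groups = ('lj0j0', 'k', 'ssssqn', 'Pe5'); at [21:38] match '8jj0RZadrsqspnnJE', groups = ('8jj0', 'RZad', 'rsqspn', 'nJE').
`findall` packs the 4 group values into a tuple for every match.

[('lj0j0', 'k', 'ssssqn', 'Pe5'), ('8jj0', 'RZad', 'rsqspn', 'nJE')]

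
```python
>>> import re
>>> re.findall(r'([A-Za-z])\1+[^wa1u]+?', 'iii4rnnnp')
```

['i', 'n']

`\1` is not a pattern — it's the concrete string captured by group 1, re-applied verbatim.
One capturing group, so `findall` returns just the captured substring from each match — 2 in all.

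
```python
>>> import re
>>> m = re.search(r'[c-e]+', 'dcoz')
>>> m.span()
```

The match spans [0:2] → 'dc'.

(0, 2)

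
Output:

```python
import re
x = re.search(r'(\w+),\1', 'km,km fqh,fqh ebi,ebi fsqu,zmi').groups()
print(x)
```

('km',)

`\1` is not a pattern — it's the concrete string captured by group 1, re-applied verbatim.
`search` walks the string left to right and returns the first match it finds.
The match spans [0:5] → 'km,km'.
Captured: group 1 = 'km'.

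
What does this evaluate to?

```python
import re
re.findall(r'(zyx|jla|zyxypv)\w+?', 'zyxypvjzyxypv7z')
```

Alternation tries branches left to right and keeps the first one that lets the overall match succeed at that position.
`findall` collects group 1 from each match (2 total).

['zyx', 'zyx']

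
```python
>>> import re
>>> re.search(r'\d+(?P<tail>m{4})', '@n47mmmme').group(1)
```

'mmmm'

The pattern matches one or more of a digit; then exactly 4 of a literal 'm' (captured as 'tail').
Unlike `match`, `search` isn't anchored — it looks for the pattern anywhere in the string.
The match spans [2:8] → '47mmmm'.
Captured: group 1 = 'mmmm'.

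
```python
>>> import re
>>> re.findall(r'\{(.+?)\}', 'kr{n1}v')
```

['n1']

Walking the string: at [2:6] match '{n1}', group 1 = 'n1'.
One capturing group, so `findall` returns just the captured substring from the one match — 1 in all.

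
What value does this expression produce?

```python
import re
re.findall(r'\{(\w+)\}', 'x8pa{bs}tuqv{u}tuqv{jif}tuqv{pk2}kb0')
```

['bs', 'u', 'jif', 'pk2']

Walking the string: at [4:8] match '{bs}', group 1 = 'bs'; at [12:15] match '{u}', group 1 = 'u'; at [19:24] match '{jif}', group 1 = 'jif'; at [28:33] match '{pk2}', group 1 = 'pk2'.
Because there's exactly one group, `findall` drops the full match and keeps group 1 from each hit.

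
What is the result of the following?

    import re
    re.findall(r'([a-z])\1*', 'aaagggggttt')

After group 1 captures some text, `\1` only succeeds where that same text appears again.
`findall` collects group 1 from each match (3 total).

['a', 'g', 't']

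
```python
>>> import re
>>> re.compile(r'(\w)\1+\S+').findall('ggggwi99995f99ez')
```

After group 1 captures some text, `\1` only succeeds where that same text appears again.
With a single group, `findall` returns only what that group captured — 1 item.

['g']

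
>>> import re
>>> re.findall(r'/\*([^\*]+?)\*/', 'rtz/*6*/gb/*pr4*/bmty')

['6', 'pr4']

`findall` collects group 1 from each match (2 total).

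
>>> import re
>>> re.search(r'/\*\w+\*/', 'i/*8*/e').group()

`re.search` tries every starting position until one works.
The match spans [1:6] → '/*8*/'.

'/*8*/'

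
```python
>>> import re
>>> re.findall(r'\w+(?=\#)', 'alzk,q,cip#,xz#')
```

The lookaround is zero-width — it requires the adjacent text to match without consuming it, so the asserted text isn't part of the match.
With no groups in the pattern, `findall` gives back each whole match — 2 here.

['cip', 'xz']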